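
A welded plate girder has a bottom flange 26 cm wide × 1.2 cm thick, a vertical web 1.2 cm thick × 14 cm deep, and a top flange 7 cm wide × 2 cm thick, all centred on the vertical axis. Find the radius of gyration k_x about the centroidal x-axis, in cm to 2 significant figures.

Treat the section as a set of non-overlapping primitives; coordinates are from the bounding-box lower-left.
Bottom plate: 26 × 1.2, A = 31.2 cm², y = 0.6 cm, Ī = 3.744 cm⁴.
Web plate: 1.2 × 14, A = 16.8 cm², y = 8.2 cm, Ī = 274.4 cm⁴.
Top plate: 7 × 2, A = 14 cm², y = 16.2 cm, Ī = 4.667 cm⁴.
Centroid: ȳ = ΣA·y / ΣA = 6.182 cm.
Transfer each piece to the centroidal x-axis using Ī + A·d² with d = y − 6.182:
  bottom plate: d = -5.582 cm → contributes +975.9 cm⁴
  web plate: d = 2.018 cm → contributes +342.8 cm⁴
  top plate: d = 10.02 cm → contributes +1 410 cm⁴
Total I = 2 728 cm⁴.
Radius of gyration: k = √(I/A) = √(2 728 / 62) = 6.634 cm.

k_x ≈ 6.6 cm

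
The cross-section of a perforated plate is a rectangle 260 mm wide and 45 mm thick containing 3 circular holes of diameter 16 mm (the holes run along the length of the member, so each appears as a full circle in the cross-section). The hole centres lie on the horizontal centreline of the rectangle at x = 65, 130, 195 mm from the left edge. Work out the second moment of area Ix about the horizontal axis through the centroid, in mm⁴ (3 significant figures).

Split into non-overlapping primitives; take the origin at the lower-left of the bounding box.
Plate: 260 × 45, A = 11 700 mm², y = 22.5 mm, Ī = 1 974 375 mm⁴.
Hole 1 (subtracted): ⌀16, A = 201.06 mm², y = 22.5 mm, Ī = 3 217 mm⁴.
Hole 2 (subtracted): ⌀16, A = 201.06 mm², y = 22.5 mm, Ī = 3 217 mm⁴.
Hole 3 (subtracted): ⌀16, A = 201.06 mm², y = 22.5 mm, Ī = 3 217 mm⁴.
By symmetry the centroid is at mid-height, ȳ = 22.5 mm.
All pieces are centred on the horizontal axis through the centroid, so I = ΣĪ (holes subtracted) = 1 964 724 mm⁴.

Ix ≈ 1.96 × 10⁶ mm⁴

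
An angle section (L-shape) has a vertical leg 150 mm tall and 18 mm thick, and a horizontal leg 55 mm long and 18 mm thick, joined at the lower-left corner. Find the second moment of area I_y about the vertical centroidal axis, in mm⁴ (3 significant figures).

I_y ≈ 5.53 × 10⁵ mm⁴

Split into non-overlapping primitives; take the origin at the lower-left of the bounding box.
Vertical leg: 18 × 150, A = 2 700 mm², x = 9 mm, Ī = 72 900 mm⁴.
Horizontal leg (remainder): 37 × 18, A = 666 mm², x = 36.5 mm, Ī = 75 980 mm⁴.
Centroid: x̄ = ΣA·x / ΣA = 14.441 mm.
Transfer each piece to the vertical centroidal axis using Ī + A·d² with d = x − 14.441:
  vertical leg: d = -5.4412 mm → contributes +152 837 mm⁴
  horizontal leg (remainder): d = 22.059 mm → contributes +400 050 mm⁴
Total I = 552 887 mm⁴.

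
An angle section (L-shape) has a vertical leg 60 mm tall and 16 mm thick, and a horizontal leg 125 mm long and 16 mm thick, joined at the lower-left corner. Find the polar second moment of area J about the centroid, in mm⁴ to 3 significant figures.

Split into non-overlapping primitives; take the origin at the lower-left of the bounding box.
Vertical leg: 16 × 60, A = 960 mm², y = 30 mm, Ī = 288 000 mm⁴.
Horizontal leg (remainder): 109 × 16, A = 1 744 mm², y = 8 mm, Ī = 37 205 mm⁴.
Centroid: ȳ = ΣA·y / ΣA = 15.811 mm.
Transfer each piece to the centroidal x-axis using Ī + A·d² with d = y − 15.811:
  vertical leg: d = 14.189 mm → contributes +481 284 mm⁴
  horizontal leg (remainder): d = -7.8107 mm → contributes +143 600 mm⁴
Total I = 624 884 mm⁴.
For the y-axis: x̄ = 48.311 mm.
Repeating about the centroidal y-axis gives I_y = 4 165 824 mm⁴.
Polar second moment: J = I_x + I_y = 4 790 709 mm⁴.

J ≈ 4.79 × 10⁶ mm⁴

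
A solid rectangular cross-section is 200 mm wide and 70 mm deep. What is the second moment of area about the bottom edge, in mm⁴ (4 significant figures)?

The section: 200 × 70, A = 14 000 mm², y = 35 mm, Ī = 5 716 667 mm⁴.
Transfer it to the base of the section using Ī + A·d² with d = y − 0:
  the section: d = 35 mm → contributes +22 866 667 mm⁴
Total I = 22 866 667 mm⁴.

I_base ≈ 2.287 × 10⁷ mm⁴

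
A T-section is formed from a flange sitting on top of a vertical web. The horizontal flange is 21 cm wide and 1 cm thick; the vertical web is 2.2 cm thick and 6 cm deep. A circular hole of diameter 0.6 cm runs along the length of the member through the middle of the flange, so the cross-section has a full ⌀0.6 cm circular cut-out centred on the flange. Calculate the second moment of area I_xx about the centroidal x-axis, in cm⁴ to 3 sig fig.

I_xx ≈ 140 cm⁴

Decompose the section into non-overlapping parts with the origin at the bottom-left of its bounding rectangle.
Flange: 21 × 1, A = 21 cm², y = 6.5 cm, Ī = 1.75 cm⁴.
Web: 2.2 × 6, A = 13.2 cm², y = 3 cm, Ī = 39.6 cm⁴.
Hole (subtracted): ⌀0.6, A = 0.28274 cm², y = 6.5 cm, Ī = 0.0063617 cm⁴.
Centroid: ȳ = ΣA·y / ΣA = 5.1379 cm.
Transfer each piece to the centroidal x-axis using Ī + A·d² with d = y − 5.1379:
  flange: d = 1.3621 cm → contributes +40.714 cm⁴
  web: d = -2.1379 cm → contributes +99.93 cm⁴
  hole: d = 1.3621 cm → contributes −0.53097 cm⁴
Total I = 140.11 cm⁴.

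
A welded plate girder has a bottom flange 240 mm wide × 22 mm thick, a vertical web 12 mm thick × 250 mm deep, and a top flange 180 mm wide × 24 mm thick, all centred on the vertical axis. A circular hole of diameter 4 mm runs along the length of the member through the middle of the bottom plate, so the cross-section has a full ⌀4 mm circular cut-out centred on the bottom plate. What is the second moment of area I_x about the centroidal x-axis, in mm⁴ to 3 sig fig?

Decompose the section into non-overlapping parts with the origin at the bottom-left of its bounding rectangle.
Bottom plate: 240 × 22, A = 5 280 mm², y = 11 mm, Ī = 212 960 mm⁴.
Web plate: 12 × 250, A = 3 000 mm², y = 147 mm, Ī = 15 625 000 mm⁴.
Top plate: 180 × 24, A = 4 320 mm², y = 284 mm, Ī = 207 360 mm⁴.
Hole (subtracted): ⌀4, A = 12.566 mm², y = 11 mm, Ī = 12.566 mm⁴.
Centroid: ȳ = ΣA·y / ΣA = 137.11 mm.
Transfer each piece to the centroidal x-axis using Ī + A·d² with d = y − 137.11:
  bottom plate: d = -126.11 mm → contributes +84 180 301 mm⁴
  web plate: d = 9.8933 mm → contributes +15 918 631 mm⁴
  top plate: d = 146.89 mm → contributes +93 422 743 mm⁴
  hole: d = -126.11 mm → contributes −199 854 mm⁴
Total I = 193 321 820 mm⁴.

I_x ≈ 1.93 × 10⁸ mm⁴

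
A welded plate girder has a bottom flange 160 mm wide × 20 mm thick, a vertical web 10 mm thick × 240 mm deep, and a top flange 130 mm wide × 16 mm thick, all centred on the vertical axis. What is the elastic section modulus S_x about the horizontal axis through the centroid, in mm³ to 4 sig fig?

S_x ≈ 6.232 × 10⁵ mm³

Break the section into simple shapes (no overlaps), measuring from the bottom-left corner of the bounding box.
Bottom plate: 160 × 20, A = 3 200 mm², y = 10 mm, Ī = 106 667 mm⁴.
Web plate: 10 × 240, A = 2 400 mm², y = 140 mm, Ī = 11 520 000 mm⁴.
Top plate: 130 × 16, A = 2 080 mm², y = 268 mm, Ī = 44373.3 mm⁴.
Centroid: ȳ = ΣA·y / ΣA = 120.5 mm.
Transfer each piece to the horizontal axis through the centroid using Ī + A·d² with d = y − 120.5:
  bottom plate: d = -110.5 mm → contributes +39 179 467 mm⁴
  web plate: d = 19.5 mm → contributes +12 432 600 mm⁴
  top plate: d = 147.5 mm → contributes +45 297 373 mm⁴
Total I = 96 909 440 mm⁴.
Extreme fibre distance c = 155.5 mm; S = I/c = 623 212 mm³.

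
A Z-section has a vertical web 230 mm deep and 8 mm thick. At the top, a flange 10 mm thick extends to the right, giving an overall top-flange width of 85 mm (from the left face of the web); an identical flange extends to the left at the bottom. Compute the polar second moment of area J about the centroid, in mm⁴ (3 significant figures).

Break the section into simple shapes (no overlaps), measuring from the bottom-left corner of the bounding box.
Web: 8 × 230, A = 1 840 mm², y = 115 mm, Ī = 8 111 333 mm⁴.
Top flange (beyond web): 77 × 10, A = 770 mm², y = 225 mm, Ī = 6416.7 mm⁴.
Bottom flange (beyond web): 77 × 10, A = 770 mm², y = 5 mm, Ī = 6416.7 mm⁴.
Centroid: ȳ = ΣA·y / ΣA = 115 mm.
Transfer each piece to the centroidal x-axis using Ī + A·d² with d = y − 115:
  web: d = 0 mm → contributes +8 111 333 mm⁴
  top flange (beyond web): d = 110 mm → contributes +9 323 417 mm⁴
  bottom flange (beyond web): d = -110 mm → contributes +9 323 417 mm⁴
Total I = 26 758 167 mm⁴.
For the y-axis: x̄ = 81 mm.
Repeating about the centroidal y-axis gives I_y = 3 552 327 mm⁴.
Polar second moment: J = I_x + I_y = 30 310 493 mm⁴.

J ≈ 3.03 × 10⁷ mm⁴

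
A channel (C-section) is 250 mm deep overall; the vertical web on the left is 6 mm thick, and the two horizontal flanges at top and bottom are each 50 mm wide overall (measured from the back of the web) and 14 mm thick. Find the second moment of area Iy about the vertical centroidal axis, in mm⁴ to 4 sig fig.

Decompose the section into non-overlapping parts with the origin at the bottom-left of its bounding rectangle.
Web: 6 × 250, A = 1 500 mm², x = 3 mm, Ī = 4 500 mm⁴.
Top flange (beyond web): 44 × 14, A = 616 mm², x = 28 mm, Ī = 99381.3 mm⁴.
Bottom flange (beyond web): 44 × 14, A = 616 mm², x = 28 mm, Ī = 99381.3 mm⁴.
Centroid: x̄ = ΣA·x / ΣA = 14.2738 mm.
Transfer each piece to the vertical centroidal axis using Ī + A·d² with d = x − 14.2738:
  web: d = -11.2738 mm → contributes +195 148 mm⁴
  top flange (beyond web): d = 13.7262 mm → contributes +215 441 mm⁴
  bottom flange (beyond web): d = 13.7262 mm → contributes +215 441 mm⁴
Total I = 626 030 mm⁴.

Iy ≈ 6.260 × 10⁵ mm⁴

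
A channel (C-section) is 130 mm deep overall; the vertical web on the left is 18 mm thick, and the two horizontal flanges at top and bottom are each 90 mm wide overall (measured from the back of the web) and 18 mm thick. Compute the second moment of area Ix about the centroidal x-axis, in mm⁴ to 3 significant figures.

Ix ≈ 1.15 × 10⁷ mm⁴

Break the section into simple shapes (no overlaps), measuring from the bottom-left corner of the bounding box.
Web: 18 × 130, A = 2 340 mm², y = 65 mm, Ī = 3 295 500 mm⁴.
Top flange (beyond web): 72 × 18, A = 1 296 mm², y = 121 mm, Ī = 34 992 mm⁴.
Bottom flange (beyond web): 72 × 18, A = 1 296 mm², y = 9 mm, Ī = 34 992 mm⁴.
By symmetry the centroid is at mid-height, ȳ = 65 mm.
Transfer each piece to the centroidal x-axis using Ī + A·d² with d = y − 65:
  web: d = 0 mm → contributes +3 295 500 mm⁴
  top flange (beyond web): d = 56 mm → contributes +4 099 248 mm⁴
  bottom flange (beyond web): d = -56 mm → contributes +4 099 248 mm⁴
Total I = 11 493 996 mm⁴.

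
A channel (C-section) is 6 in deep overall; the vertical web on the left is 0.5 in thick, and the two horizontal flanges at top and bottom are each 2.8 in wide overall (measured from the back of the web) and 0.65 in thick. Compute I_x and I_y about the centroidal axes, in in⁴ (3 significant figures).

I_x ≈ 30.5 in⁴, I_y ≈ 4.32 in⁴

Treat the section as a set of non-overlapping primitives; coordinates are from the bounding-box lower-left.
Web: 0.5 × 6, A = 3 in², y = 3 in, Ī = 9 in⁴.
Top flange (beyond web): 2.3 × 0.65, A = 1.495 in², y = 5.675 in, Ī = 0.052636 in⁴.
Bottom flange (beyond web): 2.3 × 0.65, A = 1.495 in², y = 0.325 in, Ī = 0.052636 in⁴.
By symmetry the centroid is at mid-height, ȳ = 3 in.
Transfer each piece to the centroidal x-axis using Ī + A·d² with d = y − 3:
  web: d = 0 in → contributes +9 in⁴
  top flange (beyond web): d = 2.675 in → contributes +10.75 in⁴
  bottom flange (beyond web): d = -2.675 in → contributes +10.75 in⁴
Total I = 30.501 in⁴.
For the y-axis: x̄ = 0.94883 in.
Repeating about the centroidal y-axis gives I_y = 4.3157 in⁴.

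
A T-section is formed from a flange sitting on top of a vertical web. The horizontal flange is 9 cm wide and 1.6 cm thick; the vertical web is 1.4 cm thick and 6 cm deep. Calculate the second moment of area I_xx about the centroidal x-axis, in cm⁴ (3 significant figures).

I_xx ≈ 105 cm⁴

Split into non-overlapping primitives; take the origin at the lower-left of the bounding box.
Flange: 9 × 1.6, A = 14.4 cm², y = 6.8 cm, Ī = 3.072 cm⁴.
Web: 1.4 × 6, A = 8.4 cm², y = 3 cm, Ī = 25.2 cm⁴.
Centroid: ȳ = ΣA·y / ΣA = 5.4 cm.
Transfer each piece to the centroidal x-axis using Ī + A·d² with d = y − 5.4:
  flange: d = 1.4 cm → contributes +31.296 cm⁴
  web: d = -2.4 cm → contributes +73.584 cm⁴
Total I = 104.88 cm⁴.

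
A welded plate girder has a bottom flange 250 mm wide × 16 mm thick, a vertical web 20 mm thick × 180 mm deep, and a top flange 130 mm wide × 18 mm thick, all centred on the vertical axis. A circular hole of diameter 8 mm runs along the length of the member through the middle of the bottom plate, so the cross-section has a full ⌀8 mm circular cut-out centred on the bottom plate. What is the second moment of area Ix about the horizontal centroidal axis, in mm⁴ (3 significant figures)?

Ix ≈ 6.83 × 10⁷ mm⁴

Split into non-overlapping primitives; take the origin at the lower-left of the bounding box.
Bottom plate: 250 × 16, A = 4 000 mm², y = 8 mm, Ī = 85 333 mm⁴.
Web plate: 20 × 180, A = 3 600 mm², y = 106 mm, Ī = 9 720 000 mm⁴.
Top plate: 130 × 18, A = 2 340 mm², y = 205 mm, Ī = 63 180 mm⁴.
Hole (subtracted): ⌀8, A = 50.265 mm², y = 8 mm, Ī = 201.06 mm⁴.
Centroid: ȳ = ΣA·y / ΣA = 90.285 mm.
Transfer each piece to the horizontal centroidal axis using Ī + A·d² with d = y − 90.285:
  bottom plate: d = -82.285 mm → contributes +27 168 831 mm⁴
  web plate: d = 15.715 mm → contributes +10 609 024 mm⁴
  top plate: d = 114.71 mm → contributes +30 856 310 mm⁴
  hole: d = -82.285 mm → contributes −340 542 mm⁴
Total I = 68 293 622 mm⁴.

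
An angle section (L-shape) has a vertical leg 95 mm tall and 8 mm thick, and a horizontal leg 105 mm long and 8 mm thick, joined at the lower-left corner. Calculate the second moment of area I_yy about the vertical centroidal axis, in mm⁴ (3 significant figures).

Treat the section as a set of non-overlapping primitives; coordinates are from the bounding-box lower-left.
Vertical leg: 8 × 95, A = 760 mm², x = 4 mm, Ī = 4053.3 mm⁴.
Horizontal leg (remainder): 97 × 8, A = 776 mm², x = 56.5 mm, Ī = 608 449 mm⁴.
Centroid: x̄ = ΣA·x / ΣA = 30.523 mm.
Transfer each piece to the vertical centroidal axis using Ī + A·d² with d = x − 30.523:
  vertical leg: d = -26.523 mm → contributes +538 708 mm⁴
  horizontal leg (remainder): d = 25.977 mm → contributes +1 132 079 mm⁴
Total I = 1 670 787 mm⁴.

I_yy ≈ 1.67 × 10⁶ mm⁴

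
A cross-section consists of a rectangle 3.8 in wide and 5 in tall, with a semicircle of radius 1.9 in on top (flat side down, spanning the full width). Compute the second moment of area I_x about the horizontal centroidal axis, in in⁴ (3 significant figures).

I_x ≈ 88.8 in⁴

Treat the section as a set of non-overlapping primitives; coordinates are from the bounding-box lower-left.
Rectangular body: 3.8 × 5, A = 19 in², y = 2.5 in, Ī = 39.583 in⁴.
Semicircular cap: semicircle r = 1.9, A = 5.6706 in², y = 5.8064 in, Ī = 1.4304 in⁴.
Centroid: ȳ = ΣA·y / ΣA = 3.26 in.
Transfer each piece to the horizontal centroidal axis using Ī + A·d² with d = y − 3.26:
  rectangular body: d = -0.75998 in → contributes +50.557 in⁴
  semicircular cap: d = 2.5464 in → contributes +38.199 in⁴
Total I = 88.757 in⁴.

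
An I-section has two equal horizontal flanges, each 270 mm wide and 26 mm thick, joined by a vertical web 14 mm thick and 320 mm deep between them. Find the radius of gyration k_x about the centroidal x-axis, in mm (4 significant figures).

Decompose the section into non-overlapping parts with the origin at the bottom-left of its bounding rectangle.
Bottom flange: 270 × 26, A = 7 020 mm², y = 13 mm, Ī = 395 460 mm⁴.
Web: 14 × 320, A = 4 480 mm², y = 186 mm, Ī = 38 229 333 mm⁴.
Top flange: 270 × 26, A = 7 020 mm², y = 359 mm, Ī = 395 460 mm⁴.
By symmetry the centroid is at mid-height, ȳ = 186 mm.
Transfer each piece to the centroidal x-axis using Ī + A·d² with d = y − 186:
  bottom flange: d = -173 mm → contributes +210 497 040 mm⁴
  web: d = 0 mm → contributes +38 229 333 mm⁴
  top flange: d = 173 mm → contributes +210 497 040 mm⁴
Total I = 459 223 413 mm⁴.
Radius of gyration: k = √(I/A) = √(459 223 413 / 18 520) = 157.468 mm.

k_x ≈ 157.5 mm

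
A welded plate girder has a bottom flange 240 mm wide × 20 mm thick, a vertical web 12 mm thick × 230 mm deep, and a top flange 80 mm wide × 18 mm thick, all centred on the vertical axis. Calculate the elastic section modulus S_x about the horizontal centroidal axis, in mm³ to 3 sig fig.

Split into non-overlapping primitives; take the origin at the lower-left of the bounding box.
Bottom plate: 240 × 20, A = 4 800 mm², y = 10 mm, Ī = 160 000 mm⁴.
Web plate: 12 × 230, A = 2 760 mm², y = 135 mm, Ī = 12 167 000 mm⁴.
Top plate: 80 × 18, A = 1 440 mm², y = 259 mm, Ī = 38 880 mm⁴.
Centroid: ȳ = ΣA·y / ΣA = 88.173 mm.
Transfer each piece to the horizontal centroidal axis using Ī + A·d² with d = y − 88.173:
  bottom plate: d = -78.173 mm → contributes +29 493 136 mm⁴
  web plate: d = 46.827 mm → contributes +18 218 953 mm⁴
  top plate: d = 170.83 mm → contributes +42 060 600 mm⁴
Total I = 89 772 690 mm⁴.
Extreme fibre distance c = 179.83 mm; S = I/c = 499 218 mm³.

S_x ≈ 4.99 × 10⁵ mm³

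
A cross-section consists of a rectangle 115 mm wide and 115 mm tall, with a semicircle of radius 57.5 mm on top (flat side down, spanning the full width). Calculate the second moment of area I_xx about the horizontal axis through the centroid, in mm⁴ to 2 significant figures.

Split into non-overlapping primitives; take the origin at the lower-left of the bounding box.
Rectangular body: 115 × 115, A = 13 225 mm², y = 57.5 mm, Ī = 14 575 052 mm⁴.
Semicircular cap: semicircle r = 57.5, A = 5 193 mm², y = 139.4 mm, Ī = 1 199 785 mm⁴.
Centroid: ȳ = ΣA·y / ΣA = 80.59 mm.
Transfer each piece to the horizontal axis through the centroid using Ī + A·d² with d = y − 80.59:
  rectangular body: d = -23.09 mm → contributes +21 628 615 mm⁴
  semicircular cap: d = 58.81 mm → contributes +19 161 535 mm⁴
Total I = 40 790 150 mm⁴.

I_xx ≈ 4.1 × 10⁷ mm⁴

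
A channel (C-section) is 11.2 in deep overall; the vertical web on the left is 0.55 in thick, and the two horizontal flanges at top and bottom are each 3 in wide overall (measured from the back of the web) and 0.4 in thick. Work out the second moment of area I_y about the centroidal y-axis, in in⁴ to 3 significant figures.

Decompose the section into non-overlapping parts with the origin at the bottom-left of its bounding rectangle.
Web: 0.55 × 11.2, A = 6.16 in², x = 0.275 in, Ī = 0.15528 in⁴.
Top flange (beyond web): 2.45 × 0.4, A = 0.98 in², x = 1.775 in, Ī = 0.4902 in⁴.
Bottom flange (beyond web): 2.45 × 0.4, A = 0.98 in², x = 1.775 in, Ī = 0.4902 in⁴.
Centroid: x̄ = ΣA·x / ΣA = 0.63707 in.
Transfer each piece to the centroidal y-axis using Ī + A·d² with d = x − 0.63707:
  web: d = -0.36207 in → contributes +0.96282 in⁴
  top flange (beyond web): d = 1.1379 in → contributes +1.7592 in⁴
  bottom flange (beyond web): d = 1.1379 in → contributes +1.7592 in⁴
Total I = 4.4812 in⁴.

I_y ≈ 4.48 in⁴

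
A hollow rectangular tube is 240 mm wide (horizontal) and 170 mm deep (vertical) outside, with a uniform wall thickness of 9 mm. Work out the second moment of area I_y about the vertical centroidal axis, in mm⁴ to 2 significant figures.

Decompose the section into non-overlapping parts with the origin at the bottom-left of its bounding rectangle.
Outer rectangle: 240 × 170, A = 40 800 mm², x = 120 mm, Ī = 195 840 000 mm⁴.
Inner void (subtracted): 222 × 152, A = 33 744 mm², x = 120 mm, Ī = 138 586 608 mm⁴.
By symmetry the centroid is at mid-width, x̄ = 120 mm.
All pieces are centred on the vertical centroidal axis, so I = ΣĪ (holes subtracted) = 57 253 392 mm⁴.

I_y ≈ 5.7 × 10⁷ mm⁴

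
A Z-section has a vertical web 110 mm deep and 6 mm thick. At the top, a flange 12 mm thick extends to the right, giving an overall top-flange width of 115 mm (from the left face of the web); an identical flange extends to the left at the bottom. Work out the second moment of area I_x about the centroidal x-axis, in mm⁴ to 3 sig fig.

I_x ≈ 6.98 × 10⁶ mm⁴

Decompose the section into non-overlapping parts with the origin at the bottom-left of its bounding rectangle.
Web: 6 × 110, A = 660 mm², y = 55 mm, Ī = 665 500 mm⁴.
Top flange (beyond web): 109 × 12, A = 1 308 mm², y = 104 mm, Ī = 15 696 mm⁴.
Bottom flange (beyond web): 109 × 12, A = 1 308 mm², y = 6 mm, Ī = 15 696 mm⁴.
Centroid: ȳ = ΣA·y / ΣA = 55 mm.
Transfer each piece to the centroidal x-axis using Ī + A·d² with d = y − 55:
  web: d = 0 mm → contributes +665 500 mm⁴
  top flange (beyond web): d = 49 mm → contributes +3 156 204 mm⁴
  bottom flange (beyond web): d = -49 mm → contributes +3 156 204 mm⁴
Total I = 6 977 908 mm⁴.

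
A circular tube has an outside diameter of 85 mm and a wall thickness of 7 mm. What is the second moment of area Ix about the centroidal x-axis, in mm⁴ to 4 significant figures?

Ix ≈ 1.315 × 10⁶ mm⁴

Decompose the section into non-overlapping parts with the origin at the bottom-left of its bounding rectangle.
Outer circle: ⌀85, A = 5674.5 mm², y = 42.5 mm, Ī = 2 562 392 mm⁴.
Bore (subtracted): ⌀71, A = 3959.19 mm², y = 42.5 mm, Ī = 1 247 393 mm⁴.
By symmetry the centroid is at mid-height, ȳ = 42.5 mm.
All pieces are centred on the centroidal x-axis, so I = ΣĪ (holes subtracted) = 1 314 999 mm⁴.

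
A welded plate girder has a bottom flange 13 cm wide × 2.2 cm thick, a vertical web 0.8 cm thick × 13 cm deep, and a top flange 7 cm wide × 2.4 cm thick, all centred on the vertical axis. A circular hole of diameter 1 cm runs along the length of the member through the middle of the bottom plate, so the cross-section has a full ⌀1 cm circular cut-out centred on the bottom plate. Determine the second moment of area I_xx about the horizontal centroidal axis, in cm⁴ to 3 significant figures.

Decompose the section into non-overlapping parts with the origin at the bottom-left of its bounding rectangle.
Bottom plate: 13 × 2.2, A = 28.6 cm², y = 1.1 cm, Ī = 11.535 cm⁴.
Web plate: 0.8 × 13, A = 10.4 cm², y = 8.7 cm, Ī = 146.47 cm⁴.
Top plate: 7 × 2.4, A = 16.8 cm², y = 16.4 cm, Ī = 8.064 cm⁴.
Hole (subtracted): ⌀1, A = 0.7854 cm², y = 1.1 cm, Ī = 0.049087 cm⁴.
Centroid: ȳ = ΣA·y / ΣA = 7.2089 cm.
Transfer each piece to the horizontal centroidal axis using Ī + A·d² with d = y − 7.2089:
  bottom plate: d = -6.1089 cm → contributes +1078.9 cm⁴
  web plate: d = 1.4911 cm → contributes +169.59 cm⁴
  top plate: d = 9.1911 cm → contributes +1427.3 cm⁴
  hole: d = -6.1089 cm → contributes −29.359 cm⁴
Total I = 2646.3 cm⁴.

I_xx ≈ 2650 cm⁴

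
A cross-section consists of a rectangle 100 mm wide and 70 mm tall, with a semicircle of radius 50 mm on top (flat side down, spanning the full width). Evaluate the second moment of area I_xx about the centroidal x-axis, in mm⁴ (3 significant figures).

I_xx ≈ 1.15 × 10⁷ mm⁴

Break the section into simple shapes (no overlaps), measuring from the bottom-left corner of the bounding box.
Rectangular body: 100 × 70, A = 7 000 mm², y = 35 mm, Ī = 2 858 333 mm⁴.
Semicircular cap: semicircle r = 50, A = 3 927 mm², y = 91.221 mm, Ī = 685 981 mm⁴.
Centroid: ȳ = ΣA·y / ΣA = 55.205 mm.
Transfer each piece to the centroidal x-axis using Ī + A·d² with d = y − 55.205:
  rectangular body: d = -20.205 mm → contributes +5 715 980 mm⁴
  semicircular cap: d = 36.016 mm → contributes +5 779 837 mm⁴
Total I = 11 495 817 mm⁴.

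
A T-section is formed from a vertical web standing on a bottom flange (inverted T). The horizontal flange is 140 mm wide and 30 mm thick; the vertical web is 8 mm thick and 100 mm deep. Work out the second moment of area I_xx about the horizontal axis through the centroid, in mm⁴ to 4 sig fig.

I_xx ≈ 3.821 × 10⁶ mm⁴

Treat the section as a set of non-overlapping primitives; coordinates are from the bounding-box lower-left.
Flange: 140 × 30, A = 4 200 mm², y = 15 mm, Ī = 315 000 mm⁴.
Web: 8 × 100, A = 800 mm², y = 80 mm, Ī = 666 667 mm⁴.
Centroid: ȳ = ΣA·y / ΣA = 25.4 mm.
Transfer each piece to the horizontal axis through the centroid using Ī + A·d² with d = y − 25.4:
  flange: d = -10.4 mm → contributes +769 272 mm⁴
  web: d = 54.6 mm → contributes +3 051 595 mm⁴
Total I = 3 820 867 mm⁴.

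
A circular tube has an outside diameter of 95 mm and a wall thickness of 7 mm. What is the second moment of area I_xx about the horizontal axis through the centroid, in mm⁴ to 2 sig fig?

Break the section into simple shapes (no overlaps), measuring from the bottom-left corner of the bounding box.
Outer circle: ⌀95, A = 7 088 mm², y = 47.5 mm, Ī = 3 998 198 mm⁴.
Bore (subtracted): ⌀81, A = 5 153 mm², y = 47.5 mm, Ī = 2 113 051 mm⁴.
By symmetry the centroid is at mid-height, ȳ = 47.5 mm.
All pieces are centred on the horizontal axis through the centroid, so I = ΣĪ (holes subtracted) = 1 885 147 mm⁴.

I_xx ≈ 1.9 × 10⁶ mm⁴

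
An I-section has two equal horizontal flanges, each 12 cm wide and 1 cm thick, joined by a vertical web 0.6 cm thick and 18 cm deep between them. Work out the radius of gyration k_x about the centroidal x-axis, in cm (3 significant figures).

k_x ≈ 8.41 cm

Break the section into simple shapes (no overlaps), measuring from the bottom-left corner of the bounding box.
Bottom flange: 12 × 1, A = 12 cm², y = 0.5 cm, Ī = 1 cm⁴.
Web: 0.6 × 18, A = 10.8 cm², y = 10 cm, Ī = 291.6 cm⁴.
Top flange: 12 × 1, A = 12 cm², y = 19.5 cm, Ī = 1 cm⁴.
By symmetry the centroid is at mid-height, ȳ = 10 cm.
Transfer each piece to the centroidal x-axis using Ī + A·d² with d = y − 10:
  bottom flange: d = -9.5 cm → contributes +1 084 cm⁴
  web: d = 0 cm → contributes +291.6 cm⁴
  top flange: d = 9.5 cm → contributes +1 084 cm⁴
Total I = 2459.6 cm⁴.
Radius of gyration: k = √(I/A) = √(2459.6 / 34.8) = 8.407 cm.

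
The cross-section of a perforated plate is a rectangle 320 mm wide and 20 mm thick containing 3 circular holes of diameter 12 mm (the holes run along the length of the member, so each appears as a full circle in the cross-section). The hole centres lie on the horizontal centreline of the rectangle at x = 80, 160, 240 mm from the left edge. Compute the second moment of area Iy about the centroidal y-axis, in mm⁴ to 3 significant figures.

Iy ≈ 5.32 × 10⁷ mm⁴

Split into non-overlapping primitives; take the origin at the lower-left of the bounding box.
Plate: 320 × 20, A = 6 400 mm², x = 160 mm, Ī = 54 613 333 mm⁴.
Hole 1 (subtracted): ⌀12, A = 113.1 mm², x = 80 mm, Ī = 1017.9 mm⁴.
Hole 2 (subtracted): ⌀12, A = 113.1 mm², x = 160 mm, Ī = 1017.9 mm⁴.
Hole 3 (subtracted): ⌀12, A = 113.1 mm², x = 240 mm, Ī = 1017.9 mm⁴.
By symmetry the centroid is at mid-width, x̄ = 160 mm.
Transfer each piece to the centroidal y-axis using Ī + A·d² with d = x − 160:
  plate: d = 0 mm → contributes +54 613 333 mm⁴
  hole 1: d = -80 mm → contributes −724 841 mm⁴
  hole 2: d = 0 mm → contributes −1017.9 mm⁴
  hole 3: d = 80 mm → contributes −724 841 mm⁴
Total I = 53 162 634 mm⁴.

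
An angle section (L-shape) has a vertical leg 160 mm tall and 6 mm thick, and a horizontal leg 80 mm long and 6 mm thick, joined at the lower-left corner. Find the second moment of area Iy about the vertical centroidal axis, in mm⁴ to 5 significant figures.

Decompose the section into non-overlapping parts with the origin at the bottom-left of its bounding rectangle.
Vertical leg: 6 × 160, A = 960 mm², x = 3 mm, Ī = 2 880 mm⁴.
Horizontal leg (remainder): 74 × 6, A = 444 mm², x = 43 mm, Ī = 202 612 mm⁴.
Centroid: x̄ = ΣA·x / ΣA = 15.64957 mm.
Transfer each piece to the vertical centroidal axis using Ī + A·d² with d = x − 15.64957:
  vertical leg: d = -12.64957 mm → contributes +156491.2 mm⁴
  horizontal leg (remainder): d = 27.35043 mm → contributes +534744.4 mm⁴
Total I = 691235.6 mm⁴.

Iy ≈ 6.9124 × 10⁵ mm⁴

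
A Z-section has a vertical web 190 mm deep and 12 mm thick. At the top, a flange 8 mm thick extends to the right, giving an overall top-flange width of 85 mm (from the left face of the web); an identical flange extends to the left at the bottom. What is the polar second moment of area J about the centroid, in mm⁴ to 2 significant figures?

Treat the section as a set of non-overlapping primitives; coordinates are from the bounding-box lower-left.
Web: 12 × 190, A = 2 280 mm², y = 95 mm, Ī = 6 859 000 mm⁴.
Top flange (beyond web): 73 × 8, A = 584 mm², y = 186 mm, Ī = 3 115 mm⁴.
Bottom flange (beyond web): 73 × 8, A = 584 mm², y = 4 mm, Ī = 3 115 mm⁴.
Centroid: ȳ = ΣA·y / ΣA = 95 mm.
Transfer each piece to the centroidal x-axis using Ī + A·d² with d = y − 95:
  web: d = 0 mm → contributes +6 859 000 mm⁴
  top flange (beyond web): d = 91 mm → contributes +4 839 219 mm⁴
  bottom flange (beyond web): d = -91 mm → contributes +4 839 219 mm⁴
Total I = 16 537 437 mm⁴.
For the y-axis: x̄ = 79 mm.
Repeating about the centroidal y-axis gives I_y = 2 655 749 mm⁴.
Polar second moment: J = I_x + I_y = 19 193 187 mm⁴.

J ≈ 1.9 × 10⁷ mm⁴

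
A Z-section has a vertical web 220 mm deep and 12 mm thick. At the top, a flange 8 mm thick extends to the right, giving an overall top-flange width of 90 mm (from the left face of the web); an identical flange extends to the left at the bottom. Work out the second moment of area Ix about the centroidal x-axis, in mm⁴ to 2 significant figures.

Ix ≈ 2.5 × 10⁷ mm⁴

Treat the section as a set of non-overlapping primitives; coordinates are from the bounding-box lower-left.
Web: 12 × 220, A = 2 640 mm², y = 110 mm, Ī = 10 648 000 mm⁴.
Top flange (beyond web): 78 × 8, A = 624 mm², y = 216 mm, Ī = 3 328 mm⁴.
Bottom flange (beyond web): 78 × 8, A = 624 mm², y = 4 mm, Ī = 3 328 mm⁴.
Centroid: ȳ = ΣA·y / ΣA = 110 mm.
Transfer each piece to the centroidal x-axis using Ī + A·d² with d = y − 110:
  web: d = 0 mm → contributes +10 648 000 mm⁴
  top flange (beyond web): d = 106 mm → contributes +7 014 592 mm⁴
  bottom flange (beyond web): d = -106 mm → contributes +7 014 592 mm⁴
Total I = 24 677 184 mm⁴.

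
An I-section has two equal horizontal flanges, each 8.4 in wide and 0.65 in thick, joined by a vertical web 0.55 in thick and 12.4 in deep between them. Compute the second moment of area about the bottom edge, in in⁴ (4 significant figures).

I_base ≈ 1385 in⁴

Treat the section as a set of non-overlapping primitives; coordinates are from the bounding-box lower-left.
Bottom flange: 8.4 × 0.65, A = 5.46 in², y = 0.325 in, Ī = 0.192238 in⁴.
Web: 0.55 × 12.4, A = 6.82 in², y = 6.85 in, Ī = 87.3869 in⁴.
Top flange: 8.4 × 0.65, A = 5.46 in², y = 13.375 in, Ī = 0.192238 in⁴.
Transfer each piece to the base of the section using Ī + A·d² with d = y − 0:
  bottom flange: d = 0.325 in → contributes +0.76895 in⁴
  web: d = 6.85 in → contributes +407.398 in⁴
  top flange: d = 13.375 in → contributes +976.935 in⁴
Total I = 1385.1 in⁴.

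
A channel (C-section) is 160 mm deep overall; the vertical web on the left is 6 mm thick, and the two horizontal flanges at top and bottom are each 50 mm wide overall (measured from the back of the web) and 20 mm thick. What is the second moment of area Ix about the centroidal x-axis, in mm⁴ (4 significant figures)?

Ix ≈ 1.073 × 10⁷ mm⁴

Split into non-overlapping primitives; take the origin at the lower-left of the bounding box.
Web: 6 × 160, A = 960 mm², y = 80 mm, Ī = 2 048 000 mm⁴.
Top flange (beyond web): 44 × 20, A = 880 mm², y = 150 mm, Ī = 29333.3 mm⁴.
Bottom flange (beyond web): 44 × 20, A = 880 mm², y = 10 mm, Ī = 29333.3 mm⁴.
By symmetry the centroid is at mid-height, ȳ = 80 mm.
Transfer each piece to the centroidal x-axis using Ī + A·d² with d = y − 80:
  web: d = 0 mm → contributes +2 048 000 mm⁴
  top flange (beyond web): d = 70 mm → contributes +4 341 333 mm⁴
  bottom flange (beyond web): d = -70 mm → contributes +4 341 333 mm⁴
Total I = 10 730 667 mm⁴.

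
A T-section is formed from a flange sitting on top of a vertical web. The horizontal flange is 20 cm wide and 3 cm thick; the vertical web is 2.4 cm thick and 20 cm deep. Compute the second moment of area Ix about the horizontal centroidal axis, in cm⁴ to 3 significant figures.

Ix ≈ 5170 cm⁴

Break the section into simple shapes (no overlaps), measuring from the bottom-left corner of the bounding box.
Flange: 20 × 3, A = 60 cm², y = 21.5 cm, Ī = 45 cm⁴.
Web: 2.4 × 20, A = 48 cm², y = 10 cm, Ī = 1 600 cm⁴.
Centroid: ȳ = ΣA·y / ΣA = 16.389 cm.
Transfer each piece to the horizontal centroidal axis using Ī + A·d² with d = y − 16.389:
  flange: d = 5.1111 cm → contributes +1612.4 cm⁴
  web: d = -6.3889 cm → contributes +3559.3 cm⁴
Total I = 5171.7 cm⁴.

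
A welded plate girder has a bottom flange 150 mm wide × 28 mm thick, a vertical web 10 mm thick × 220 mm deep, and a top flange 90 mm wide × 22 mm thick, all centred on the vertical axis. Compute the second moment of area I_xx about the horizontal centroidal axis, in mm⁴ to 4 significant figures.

I_xx ≈ 9.336 × 10⁷ mm⁴

Split into non-overlapping primitives; take the origin at the lower-left of the bounding box.
Bottom plate: 150 × 28, A = 4 200 mm², y = 14 mm, Ī = 274 400 mm⁴.
Web plate: 10 × 220, A = 2 200 mm², y = 138 mm, Ī = 8 873 333 mm⁴.
Top plate: 90 × 22, A = 1 980 mm², y = 259 mm, Ī = 79 860 mm⁴.
Centroid: ȳ = ΣA·y / ΣA = 104.442 mm.
Transfer each piece to the horizontal centroidal axis using Ī + A·d² with d = y − 104.442:
  bottom plate: d = -90.4415 mm → contributes +34 629 014 mm⁴
  web plate: d = 33.5585 mm → contributes +11 350 910 mm⁴
  top plate: d = 154.558 mm → contributes +47 378 736 mm⁴
Total I = 93 358 660 mm⁴.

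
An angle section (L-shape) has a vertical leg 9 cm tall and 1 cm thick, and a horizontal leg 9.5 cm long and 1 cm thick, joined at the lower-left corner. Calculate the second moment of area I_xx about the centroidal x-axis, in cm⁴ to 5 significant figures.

I_xx ≈ 131.40 cm⁴

Treat the section as a set of non-overlapping primitives; coordinates are from the bounding-box lower-left.
Vertical leg: 1 × 9, A = 9 cm², y = 4.5 cm, Ī = 60.75 cm⁴.
Horizontal leg (remainder): 8.5 × 1, A = 8.5 cm², y = 0.5 cm, Ī = 0.7083333 cm⁴.
Centroid: ȳ = ΣA·y / ΣA = 2.557143 cm.
Transfer each piece to the centroidal x-axis using Ī + A·d² with d = y − 2.557143:
  vertical leg: d = 1.942857 cm → contributes +94.72224 cm⁴
  horizontal leg (remainder): d = -2.057143 cm → contributes +36.67895 cm⁴
Total I = 131.4012 cm⁴.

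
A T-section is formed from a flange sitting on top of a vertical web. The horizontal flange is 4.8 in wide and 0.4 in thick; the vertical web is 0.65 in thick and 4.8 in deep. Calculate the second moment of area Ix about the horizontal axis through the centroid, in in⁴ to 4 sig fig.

Decompose the section into non-overlapping parts with the origin at the bottom-left of its bounding rectangle.
Flange: 4.8 × 0.4, A = 1.92 in², y = 5 in, Ī = 0.0256 in⁴.
Web: 0.65 × 4.8, A = 3.12 in², y = 2.4 in, Ī = 5.9904 in⁴.
Centroid: ȳ = ΣA·y / ΣA = 3.39048 in.
Transfer each piece to the horizontal axis through the centroid using Ī + A·d² with d = y − 3.39048:
  flange: d = 1.60952 in → contributes +4.99949 in⁴
  web: d = -0.990476 in → contributes +9.05125 in⁴
Total I = 14.0507 in⁴.

Ix ≈ 14.05 in⁴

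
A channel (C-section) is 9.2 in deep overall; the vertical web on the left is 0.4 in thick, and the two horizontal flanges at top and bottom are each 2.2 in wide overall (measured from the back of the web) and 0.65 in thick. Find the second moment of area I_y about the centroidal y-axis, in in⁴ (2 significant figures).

I_y ≈ 2.4 in⁴

Split into non-overlapping primitives; take the origin at the lower-left of the bounding box.
Web: 0.4 × 9.2, A = 3.68 in², x = 0.2 in, Ī = 0.04907 in⁴.
Top flange (beyond web): 1.8 × 0.65, A = 1.17 in², x = 1.3 in, Ī = 0.3159 in⁴.
Bottom flange (beyond web): 1.8 × 0.65, A = 1.17 in², x = 1.3 in, Ī = 0.3159 in⁴.
Centroid: x̄ = ΣA·x / ΣA = 0.6276 in.
Transfer each piece to the centroidal y-axis using Ī + A·d² with d = x − 0.6276:
  web: d = -0.4276 in → contributes +0.7218 in⁴
  top flange (beyond web): d = 0.6724 in → contributes +0.8449 in⁴
  bottom flange (beyond web): d = 0.6724 in → contributes +0.8449 in⁴
Total I = 2.412 in⁴.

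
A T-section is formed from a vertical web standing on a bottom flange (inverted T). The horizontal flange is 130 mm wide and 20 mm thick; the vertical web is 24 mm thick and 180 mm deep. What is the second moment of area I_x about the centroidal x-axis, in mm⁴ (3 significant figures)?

Treat the section as a set of non-overlapping primitives; coordinates are from the bounding-box lower-left.
Flange: 130 × 20, A = 2 600 mm², y = 10 mm, Ī = 86 667 mm⁴.
Web: 24 × 180, A = 4 320 mm², y = 110 mm, Ī = 11 664 000 mm⁴.
Centroid: ȳ = ΣA·y / ΣA = 72.428 mm.
Transfer each piece to the centroidal x-axis using Ī + A·d² with d = y − 72.428:
  flange: d = -62.428 mm → contributes +10 219 448 mm⁴
  web: d = 37.572 mm → contributes +17 762 433 mm⁴
Total I = 27 981 881 mm⁴.

I_x ≈ 2.80 × 10⁷ mm⁴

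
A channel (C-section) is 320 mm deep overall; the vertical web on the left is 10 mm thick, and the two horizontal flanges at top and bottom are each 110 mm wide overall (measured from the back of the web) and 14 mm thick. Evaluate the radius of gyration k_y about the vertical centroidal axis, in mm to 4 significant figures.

k_y ≈ 33.86 mm

Decompose the section into non-overlapping parts with the origin at the bottom-left of its bounding rectangle.
Web: 10 × 320, A = 3 200 mm², x = 5 mm, Ī = 26666.7 mm⁴.
Top flange (beyond web): 100 × 14, A = 1 400 mm², x = 60 mm, Ī = 1 166 667 mm⁴.
Bottom flange (beyond web): 100 × 14, A = 1 400 mm², x = 60 mm, Ī = 1 166 667 mm⁴.
Centroid: x̄ = ΣA·x / ΣA = 30.6667 mm.
Transfer each piece to the vertical centroidal axis using Ī + A·d² with d = x − 30.6667:
  web: d = -25.6667 mm → contributes +2 134 756 mm⁴
  top flange (beyond web): d = 29.3333 mm → contributes +2 371 289 mm⁴
  bottom flange (beyond web): d = 29.3333 mm → contributes +2 371 289 mm⁴
Total I = 6 877 333 mm⁴.
Radius of gyration: k = √(I/A) = √(6 877 333 / 6 000) = 33.8559 mm.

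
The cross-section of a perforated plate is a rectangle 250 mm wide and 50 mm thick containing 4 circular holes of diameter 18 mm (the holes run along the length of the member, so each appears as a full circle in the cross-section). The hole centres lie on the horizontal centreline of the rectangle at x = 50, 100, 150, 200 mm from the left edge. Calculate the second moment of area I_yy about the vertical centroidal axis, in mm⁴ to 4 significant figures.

Split into non-overlapping primitives; take the origin at the lower-left of the bounding box.
Plate: 250 × 50, A = 12 500 mm², x = 125 mm, Ī = 65 104 167 mm⁴.
Hole 1 (subtracted): ⌀18, A = 254.469 mm², x = 50 mm, Ī = 5 153 mm⁴.
Hole 2 (subtracted): ⌀18, A = 254.469 mm², x = 100 mm, Ī = 5 153 mm⁴.
Hole 3 (subtracted): ⌀18, A = 254.469 mm², x = 150 mm, Ī = 5 153 mm⁴.
Hole 4 (subtracted): ⌀18, A = 254.469 mm², x = 200 mm, Ī = 5 153 mm⁴.
By symmetry the centroid is at mid-width, x̄ = 125 mm.
Transfer each piece to the vertical centroidal axis using Ī + A·d² with d = x − 125:
  plate: d = 0 mm → contributes +65 104 167 mm⁴
  hole 1: d = -75 mm → contributes −1 436 541 mm⁴
  hole 2: d = -25 mm → contributes −164 196 mm⁴
  hole 3: d = 25 mm → contributes −164 196 mm⁴
  hole 4: d = 75 mm → contributes −1 436 541 mm⁴
Total I = 61 902 692 mm⁴.

I_yy ≈ 6.190 × 10⁷ mm⁴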